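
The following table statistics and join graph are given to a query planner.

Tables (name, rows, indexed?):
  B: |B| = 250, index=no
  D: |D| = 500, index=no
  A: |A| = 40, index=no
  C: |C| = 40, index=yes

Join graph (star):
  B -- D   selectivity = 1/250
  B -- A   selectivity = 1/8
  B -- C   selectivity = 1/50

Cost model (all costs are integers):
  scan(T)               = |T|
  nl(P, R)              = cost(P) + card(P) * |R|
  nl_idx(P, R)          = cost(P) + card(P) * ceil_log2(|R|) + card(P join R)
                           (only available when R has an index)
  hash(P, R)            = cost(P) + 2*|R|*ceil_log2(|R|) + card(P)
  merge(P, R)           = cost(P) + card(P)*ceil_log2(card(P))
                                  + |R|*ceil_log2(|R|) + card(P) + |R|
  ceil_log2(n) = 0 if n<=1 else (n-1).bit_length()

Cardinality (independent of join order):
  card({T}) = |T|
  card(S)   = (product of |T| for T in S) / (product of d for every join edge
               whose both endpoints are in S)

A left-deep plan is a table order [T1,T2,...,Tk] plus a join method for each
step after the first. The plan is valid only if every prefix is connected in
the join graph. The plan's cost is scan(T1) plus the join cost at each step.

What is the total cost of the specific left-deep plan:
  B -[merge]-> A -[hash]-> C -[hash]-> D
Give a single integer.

14510

step 1: scan B: cost=250, card=250
step 2: join A via merge
    card(P join A) = 250*40/(8) = 1250
    cost = 250 + 250*8 + 40*6 + 250 + 40 = 2780
step 3: join C via hash
    card(P join C) = 1250*40/(50) = 1000
    cost = 2780 + 2*40*6 + 1250 = 4510
step 4: join D via hash
    card(P join D) = 1000*500/(250) = 2000
    cost = 4510 + 2*500*9 + 1000 = 14510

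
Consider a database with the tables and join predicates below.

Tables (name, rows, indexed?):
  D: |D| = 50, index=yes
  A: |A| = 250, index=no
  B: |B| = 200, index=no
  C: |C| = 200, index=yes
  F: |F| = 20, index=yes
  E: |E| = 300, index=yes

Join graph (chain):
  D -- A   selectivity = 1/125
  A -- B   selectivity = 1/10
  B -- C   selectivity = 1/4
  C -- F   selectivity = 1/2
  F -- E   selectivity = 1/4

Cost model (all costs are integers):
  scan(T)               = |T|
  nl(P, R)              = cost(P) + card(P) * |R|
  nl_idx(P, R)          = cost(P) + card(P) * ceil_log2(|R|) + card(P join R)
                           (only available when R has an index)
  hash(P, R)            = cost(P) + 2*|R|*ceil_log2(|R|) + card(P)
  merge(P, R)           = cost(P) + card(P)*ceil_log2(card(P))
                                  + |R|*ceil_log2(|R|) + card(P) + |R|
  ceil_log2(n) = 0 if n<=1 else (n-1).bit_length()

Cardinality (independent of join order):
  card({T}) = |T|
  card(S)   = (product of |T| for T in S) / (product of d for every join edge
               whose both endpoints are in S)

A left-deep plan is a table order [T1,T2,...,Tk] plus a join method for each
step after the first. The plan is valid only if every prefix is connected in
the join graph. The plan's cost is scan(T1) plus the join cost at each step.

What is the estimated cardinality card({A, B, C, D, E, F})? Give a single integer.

Tables in S: A(250), B(200), C(200), D(50), E(300), F(20)
Edges inside S: D-A(d=125), A-B(d=10), B-C(d=4), C-F(d=2), F-E(d=4)
numerator = 250 * 200 * 200 * 50 * 300 * 20 = 3000000000000
denominator = 125 * 10 * 4 * 2 * 4 = 40000
card(S) = 3000000000000 / 40000 = 75000000

75000000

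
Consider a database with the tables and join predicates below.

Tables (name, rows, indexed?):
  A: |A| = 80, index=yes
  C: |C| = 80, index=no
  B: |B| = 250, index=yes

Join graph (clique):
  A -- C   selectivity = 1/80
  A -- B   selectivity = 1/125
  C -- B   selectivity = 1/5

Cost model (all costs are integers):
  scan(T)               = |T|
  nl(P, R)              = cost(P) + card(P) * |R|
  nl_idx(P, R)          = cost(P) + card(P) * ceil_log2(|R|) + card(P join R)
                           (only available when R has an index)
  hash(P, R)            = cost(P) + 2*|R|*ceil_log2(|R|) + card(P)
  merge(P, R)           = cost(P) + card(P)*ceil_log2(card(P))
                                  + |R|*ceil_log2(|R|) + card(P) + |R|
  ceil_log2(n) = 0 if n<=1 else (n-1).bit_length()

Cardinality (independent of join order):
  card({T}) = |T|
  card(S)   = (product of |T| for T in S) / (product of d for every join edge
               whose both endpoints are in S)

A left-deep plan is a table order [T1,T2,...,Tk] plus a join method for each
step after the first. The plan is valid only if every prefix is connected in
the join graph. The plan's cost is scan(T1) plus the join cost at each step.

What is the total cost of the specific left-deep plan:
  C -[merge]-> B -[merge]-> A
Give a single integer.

step 1: scan C: cost=80, card=80
step 2: join B via merge
    card(P join B) = 80*250/(5) = 4000
    cost = 80 + 80*7 + 250*8 + 80 + 250 = 2970
step 3: join A via merge
    card(P join A) = 4000*80/(80*125) = 32
    cost = 2970 + 4000*12 + 80*7 + 4000 + 80 = 55610

55610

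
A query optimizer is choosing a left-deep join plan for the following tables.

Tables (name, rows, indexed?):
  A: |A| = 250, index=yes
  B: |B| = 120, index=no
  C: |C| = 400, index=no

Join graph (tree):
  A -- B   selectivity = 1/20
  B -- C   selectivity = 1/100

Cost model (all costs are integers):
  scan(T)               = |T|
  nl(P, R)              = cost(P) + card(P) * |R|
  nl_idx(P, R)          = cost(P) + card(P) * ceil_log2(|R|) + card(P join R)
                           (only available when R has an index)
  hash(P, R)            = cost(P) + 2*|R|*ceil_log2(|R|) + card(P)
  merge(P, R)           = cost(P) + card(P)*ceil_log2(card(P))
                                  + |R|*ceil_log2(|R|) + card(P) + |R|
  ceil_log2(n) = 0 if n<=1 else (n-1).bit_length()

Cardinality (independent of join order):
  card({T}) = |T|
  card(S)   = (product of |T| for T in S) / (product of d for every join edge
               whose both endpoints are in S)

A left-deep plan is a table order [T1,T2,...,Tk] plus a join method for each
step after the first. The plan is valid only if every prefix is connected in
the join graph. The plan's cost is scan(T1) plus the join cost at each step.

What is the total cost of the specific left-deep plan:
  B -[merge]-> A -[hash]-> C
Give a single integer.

12030

step 1: scan B: cost=120, card=120
step 2: join A via merge
    card(P join A) = 120*250/(20) = 1500
    cost = 120 + 120*7 + 250*8 + 120 + 250 = 3330
step 3: join C via hash
    card(P join C) = 1500*400/(100) = 6000
    cost = 3330 + 2*400*9 + 1500 = 12030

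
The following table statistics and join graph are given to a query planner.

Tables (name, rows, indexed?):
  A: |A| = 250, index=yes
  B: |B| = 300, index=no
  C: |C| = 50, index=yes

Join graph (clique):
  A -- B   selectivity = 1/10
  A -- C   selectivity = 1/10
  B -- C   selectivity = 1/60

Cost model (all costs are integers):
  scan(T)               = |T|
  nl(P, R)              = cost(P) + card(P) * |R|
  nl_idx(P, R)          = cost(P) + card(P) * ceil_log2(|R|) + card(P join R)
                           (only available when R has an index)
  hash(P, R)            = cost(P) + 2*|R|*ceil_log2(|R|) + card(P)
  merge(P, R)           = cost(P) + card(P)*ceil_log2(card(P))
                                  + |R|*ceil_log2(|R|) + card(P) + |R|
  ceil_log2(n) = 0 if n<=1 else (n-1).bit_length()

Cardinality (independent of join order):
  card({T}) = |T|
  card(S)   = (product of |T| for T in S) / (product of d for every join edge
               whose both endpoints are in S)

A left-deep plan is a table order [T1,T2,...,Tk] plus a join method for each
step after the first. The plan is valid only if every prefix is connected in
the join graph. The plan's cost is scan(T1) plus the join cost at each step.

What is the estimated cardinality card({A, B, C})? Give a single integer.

625

Tables in S: A(250), B(300), C(50)
Edges inside S: A-B(d=10), A-C(d=10), B-C(d=60)
numerator = 250 * 300 * 50 = 3750000
denominator = 10 * 10 * 60 = 6000
card(S) = 3750000 / 6000 = 625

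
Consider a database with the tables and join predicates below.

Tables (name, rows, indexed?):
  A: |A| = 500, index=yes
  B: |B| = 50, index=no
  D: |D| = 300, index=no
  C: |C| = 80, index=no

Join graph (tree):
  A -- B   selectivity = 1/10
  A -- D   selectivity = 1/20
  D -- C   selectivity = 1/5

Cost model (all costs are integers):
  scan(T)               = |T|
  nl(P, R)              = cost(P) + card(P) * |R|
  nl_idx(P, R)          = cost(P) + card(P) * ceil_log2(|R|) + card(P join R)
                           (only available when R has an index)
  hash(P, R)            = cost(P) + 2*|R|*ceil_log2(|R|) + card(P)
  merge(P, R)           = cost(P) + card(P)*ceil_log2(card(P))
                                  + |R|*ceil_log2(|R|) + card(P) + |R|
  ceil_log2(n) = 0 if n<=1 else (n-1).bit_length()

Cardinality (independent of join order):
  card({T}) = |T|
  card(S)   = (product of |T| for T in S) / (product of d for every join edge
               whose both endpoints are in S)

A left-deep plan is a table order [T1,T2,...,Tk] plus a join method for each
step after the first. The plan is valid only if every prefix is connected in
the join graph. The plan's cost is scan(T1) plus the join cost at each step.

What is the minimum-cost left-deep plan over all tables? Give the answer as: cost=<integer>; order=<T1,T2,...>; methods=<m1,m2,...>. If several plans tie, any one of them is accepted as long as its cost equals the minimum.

cost=48120; order=A,B,D,C; methods=hash,hash,hash

Selinger DP (subsets sized 1..n):
  {A}: scan cost=500, card=500
  {B}: scan cost=50, card=50
  {D}: scan cost=300, card=300
  {C}: scan cost=80, card=80
  {AB}: card=2500; try (B,hash)→1600, (A,nl_idx)→3000, (A,merge)→5400, (B,merge)→5850, (A,hash)→9100, (A,nl)→25050 …(+1); best=1600 via (B,hash)
  {AD}: card=7500; try (D,hash)→6400, (A,merge)→8300, (D,merge)→8500, (A,hash)→9600, (A,nl_idx)→10500, (A,nl)→150300 …(+1); best=6400 via (D,hash)
  {CD}: card=4800; try (C,hash)→1720, (D,merge)→3720, (C,merge)→3940, (D,hash)→5560, (D,nl)→24080, (C,nl)→24300; best=1720 via (C,hash)
  {ABD}: card=37500; try (D,hash)→9500, (B,hash)→14500, (D,merge)→37100, (B,merge)→111750, (B,nl)→381400, (D,nl)→751600; best=9500 via (D,hash)
  {ACD}: card=120000; try (C,hash)→15020, (A,hash)→15520, (A,merge)→73920, (C,merge)→112040, (A,nl_idx)→164920, (C,nl)→606400 …(+1); best=15020 via (C,hash)
  {ABCD}: card=600000; try (C,hash)→48120, (B,hash)→135620, (C,merge)→647640, (B,merge)→2175370, (C,nl)→3009500, (B,nl)→6015020; best=48120 via (C,hash)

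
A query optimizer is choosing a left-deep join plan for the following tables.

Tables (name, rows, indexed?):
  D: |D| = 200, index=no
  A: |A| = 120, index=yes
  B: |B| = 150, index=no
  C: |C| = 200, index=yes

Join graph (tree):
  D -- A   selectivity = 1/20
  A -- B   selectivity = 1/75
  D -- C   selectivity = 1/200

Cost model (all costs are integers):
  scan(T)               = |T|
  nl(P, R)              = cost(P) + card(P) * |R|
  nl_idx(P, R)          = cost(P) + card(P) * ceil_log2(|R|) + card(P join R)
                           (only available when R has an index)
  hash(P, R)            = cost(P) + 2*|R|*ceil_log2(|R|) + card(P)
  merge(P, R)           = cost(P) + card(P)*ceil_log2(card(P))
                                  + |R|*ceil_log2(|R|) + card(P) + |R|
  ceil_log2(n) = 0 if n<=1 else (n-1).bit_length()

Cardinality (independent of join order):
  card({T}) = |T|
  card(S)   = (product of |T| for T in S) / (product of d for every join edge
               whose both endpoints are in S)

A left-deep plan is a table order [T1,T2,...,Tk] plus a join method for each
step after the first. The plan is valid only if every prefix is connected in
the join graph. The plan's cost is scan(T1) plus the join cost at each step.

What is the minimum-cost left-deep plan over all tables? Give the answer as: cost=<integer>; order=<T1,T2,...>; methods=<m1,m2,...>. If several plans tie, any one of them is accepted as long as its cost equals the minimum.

cost=7480; order=D,C,A,B; methods=nl_idx,hash,hash

Selinger DP (subsets sized 1..n):
  {D}: scan cost=200, card=200
  {A}: scan cost=120, card=120
  {B}: scan cost=150, card=150
  {C}: scan cost=200, card=200
  {AD}: card=1200; try (A,hash)→2080, (A,nl_idx)→2800, (D,merge)→2880, (A,merge)→2960, (D,hash)→3440, (D,nl)→24120 …(+1); best=2080 via (A,hash)
  {CD}: card=200; try (C,nl_idx)→2000, (D,hash)→3600, (C,hash)→3600, (D,merge)→3800, (C,merge)→3800, (D,nl)→40200 …(+1); best=2000 via (C,nl_idx)
  {AB}: card=240; try (A,nl_idx)→1440, (A,hash)→1980, (B,merge)→2430, (A,merge)→2460, (B,hash)→2640, (B,nl)→18120 …(+1); best=1440 via (A,nl_idx)
  {ABD}: card=2400; try (D,hash)→4880, (D,merge)→5400, (B,hash)→5680, (B,merge)→17830, (D,nl)→49440, (B,nl)→182080; best=4880 via (D,hash)
  {ACD}: card=1200; try (A,hash)→3880, (A,nl_idx)→4600, (A,merge)→4760, (C,hash)→6480, (C,nl_idx)→12880, (C,merge)→18280 …(+2); best=3880 via (A,hash)
  {ABCD}: card=2400; try (B,hash)→7480, (C,hash)→10480, (B,merge)→19630, (C,nl_idx)→26480, (C,merge)→37880, (B,nl)→183880 …(+1); best=7480 via (B,hash)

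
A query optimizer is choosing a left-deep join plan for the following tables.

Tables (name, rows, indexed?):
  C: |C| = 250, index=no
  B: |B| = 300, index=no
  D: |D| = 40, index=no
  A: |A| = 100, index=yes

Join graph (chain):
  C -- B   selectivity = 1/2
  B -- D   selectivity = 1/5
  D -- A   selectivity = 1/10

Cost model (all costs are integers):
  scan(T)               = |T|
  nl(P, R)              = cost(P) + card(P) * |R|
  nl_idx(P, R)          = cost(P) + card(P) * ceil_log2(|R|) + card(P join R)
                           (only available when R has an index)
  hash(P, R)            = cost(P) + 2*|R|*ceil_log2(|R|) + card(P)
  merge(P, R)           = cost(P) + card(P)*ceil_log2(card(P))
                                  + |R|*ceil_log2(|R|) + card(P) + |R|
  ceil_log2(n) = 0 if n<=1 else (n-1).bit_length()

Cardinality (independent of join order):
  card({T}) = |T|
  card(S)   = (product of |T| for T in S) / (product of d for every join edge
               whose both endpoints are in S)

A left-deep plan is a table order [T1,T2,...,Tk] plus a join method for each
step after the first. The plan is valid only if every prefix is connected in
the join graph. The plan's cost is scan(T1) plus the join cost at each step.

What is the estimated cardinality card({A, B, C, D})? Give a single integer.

3000000

Tables in S: A(100), B(300), C(250), D(40)
Edges inside S: C-B(d=2), B-D(d=5), D-A(d=10)
numerator = 100 * 300 * 250 * 40 = 300000000
denominator = 2 * 5 * 10 = 100
card(S) = 300000000 / 100 = 3000000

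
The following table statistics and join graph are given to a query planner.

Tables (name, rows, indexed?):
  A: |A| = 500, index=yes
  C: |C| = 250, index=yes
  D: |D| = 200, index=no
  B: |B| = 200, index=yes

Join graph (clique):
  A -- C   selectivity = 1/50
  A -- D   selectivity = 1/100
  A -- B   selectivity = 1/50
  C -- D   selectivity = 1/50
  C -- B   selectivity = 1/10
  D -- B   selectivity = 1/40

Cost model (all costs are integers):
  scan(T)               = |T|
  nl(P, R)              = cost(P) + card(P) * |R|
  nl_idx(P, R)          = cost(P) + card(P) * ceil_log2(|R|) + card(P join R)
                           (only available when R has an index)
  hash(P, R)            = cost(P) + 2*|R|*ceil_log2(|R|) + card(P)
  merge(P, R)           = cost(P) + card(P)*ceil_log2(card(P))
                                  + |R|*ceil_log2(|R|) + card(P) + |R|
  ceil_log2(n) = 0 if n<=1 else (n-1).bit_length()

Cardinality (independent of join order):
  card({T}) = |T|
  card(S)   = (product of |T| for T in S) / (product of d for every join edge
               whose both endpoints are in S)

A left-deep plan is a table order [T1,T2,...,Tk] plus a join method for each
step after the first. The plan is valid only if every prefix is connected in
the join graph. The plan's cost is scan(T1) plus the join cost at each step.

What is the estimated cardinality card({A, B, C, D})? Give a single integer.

Tables in S: A(500), B(200), C(250), D(200)
Edges inside S: A-C(d=50), A-D(d=100), A-B(d=50), C-D(d=50), C-B(d=10), D-B(d=40)
numerator = 500 * 200 * 250 * 200 = 5000000000
denominator = 50 * 100 * 50 * 50 * 10 * 40 = 5000000000
card(S) = 5000000000 / 5000000000 = 1

1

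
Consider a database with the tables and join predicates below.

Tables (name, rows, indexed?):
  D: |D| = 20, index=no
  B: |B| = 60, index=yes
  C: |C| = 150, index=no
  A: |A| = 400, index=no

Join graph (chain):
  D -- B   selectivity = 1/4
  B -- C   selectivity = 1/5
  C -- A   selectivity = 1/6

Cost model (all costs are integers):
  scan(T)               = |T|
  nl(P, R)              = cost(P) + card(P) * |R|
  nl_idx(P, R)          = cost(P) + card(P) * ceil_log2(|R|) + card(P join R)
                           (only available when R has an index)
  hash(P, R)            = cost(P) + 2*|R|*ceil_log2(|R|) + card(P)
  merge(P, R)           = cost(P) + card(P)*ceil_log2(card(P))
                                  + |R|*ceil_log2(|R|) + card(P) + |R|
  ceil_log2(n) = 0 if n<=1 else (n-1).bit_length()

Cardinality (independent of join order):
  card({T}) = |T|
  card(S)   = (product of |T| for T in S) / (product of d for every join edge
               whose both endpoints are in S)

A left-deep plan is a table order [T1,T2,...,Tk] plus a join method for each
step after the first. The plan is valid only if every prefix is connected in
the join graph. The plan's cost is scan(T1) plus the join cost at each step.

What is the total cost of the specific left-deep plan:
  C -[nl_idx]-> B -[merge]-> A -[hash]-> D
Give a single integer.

148650

step 1: scan C: cost=150, card=150
step 2: join B via nl_idx
    card(P join B) = 150*60/(5) = 1800
    cost = 150 + 150*6 + 1800 = 2850
step 3: join A via merge
    card(P join A) = 1800*400/(6) = 120000
    cost = 2850 + 1800*11 + 400*9 + 1800 + 400 = 28450
step 4: join D via hash
    card(P join D) = 120000*20/(4) = 600000
    cost = 28450 + 2*20*5 + 120000 = 148650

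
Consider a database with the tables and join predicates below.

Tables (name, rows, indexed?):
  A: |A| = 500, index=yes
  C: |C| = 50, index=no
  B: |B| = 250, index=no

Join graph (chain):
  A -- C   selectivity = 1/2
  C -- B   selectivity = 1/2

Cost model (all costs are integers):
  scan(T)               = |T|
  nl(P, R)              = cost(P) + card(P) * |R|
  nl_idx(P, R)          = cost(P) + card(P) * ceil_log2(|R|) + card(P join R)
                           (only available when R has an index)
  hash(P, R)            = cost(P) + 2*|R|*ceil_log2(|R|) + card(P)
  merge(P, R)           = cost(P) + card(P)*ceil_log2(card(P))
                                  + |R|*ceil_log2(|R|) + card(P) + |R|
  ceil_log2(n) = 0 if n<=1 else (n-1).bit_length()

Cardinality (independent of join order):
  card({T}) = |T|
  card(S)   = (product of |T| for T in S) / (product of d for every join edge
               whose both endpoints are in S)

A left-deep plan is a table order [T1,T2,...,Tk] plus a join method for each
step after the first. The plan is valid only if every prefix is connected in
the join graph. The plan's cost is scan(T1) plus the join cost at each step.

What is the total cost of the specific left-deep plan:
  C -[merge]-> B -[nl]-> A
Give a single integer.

3127650

step 1: scan C: cost=50, card=50
step 2: join B via merge
    card(P join B) = 50*250/(2) = 6250
    cost = 50 + 50*6 + 250*8 + 50 + 250 = 2650
step 3: join A via nl
    card(P join A) = 6250*500/(2) = 1562500
    cost = 2650 + 6250*500 = 3127650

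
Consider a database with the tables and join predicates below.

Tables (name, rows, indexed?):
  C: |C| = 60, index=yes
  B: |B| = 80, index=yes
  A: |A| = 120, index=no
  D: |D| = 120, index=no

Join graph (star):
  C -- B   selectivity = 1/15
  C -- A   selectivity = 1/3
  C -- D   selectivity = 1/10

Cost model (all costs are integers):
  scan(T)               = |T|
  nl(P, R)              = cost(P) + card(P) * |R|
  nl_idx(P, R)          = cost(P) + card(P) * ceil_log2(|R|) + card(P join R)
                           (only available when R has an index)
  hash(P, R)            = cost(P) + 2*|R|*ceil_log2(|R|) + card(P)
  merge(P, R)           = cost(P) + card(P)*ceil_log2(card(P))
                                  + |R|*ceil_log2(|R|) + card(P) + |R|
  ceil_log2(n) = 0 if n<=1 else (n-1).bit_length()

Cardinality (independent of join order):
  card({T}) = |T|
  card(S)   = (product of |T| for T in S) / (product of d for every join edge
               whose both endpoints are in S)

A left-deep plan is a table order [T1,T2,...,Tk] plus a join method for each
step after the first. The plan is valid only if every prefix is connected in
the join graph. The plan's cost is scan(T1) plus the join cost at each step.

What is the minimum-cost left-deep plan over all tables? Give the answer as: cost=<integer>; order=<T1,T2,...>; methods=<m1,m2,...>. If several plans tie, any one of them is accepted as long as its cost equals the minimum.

cost=8320; order=C,B,D,A; methods=nl_idx,hash,hash

Selinger DP (subsets sized 1..n):
  {C}: scan cost=60, card=60
  {B}: scan cost=80, card=80
  {A}: scan cost=120, card=120
  {D}: scan cost=120, card=120
  {BC}: card=320; try (B,nl_idx)→800, (C,hash)→880, (C,nl_idx)→880, (B,merge)→1120, (C,merge)→1140, (B,hash)→1240 …(+2); best=800 via (B,nl_idx)
  {AC}: card=2400; try (C,hash)→960, (A,merge)→1440, (C,merge)→1500, (A,hash)→1800, (C,nl_idx)→3240, (A,nl)→7260 …(+1); best=960 via (C,hash)
  {CD}: card=720; try (C,hash)→960, (D,merge)→1440, (C,merge)→1500, (C,nl_idx)→1560, (D,hash)→1800, (D,nl)→7260 …(+1); best=960 via (C,hash)
  {ABC}: card=12800; try (A,hash)→2800, (B,hash)→4480, (A,merge)→4960, (B,nl_idx)→30560, (B,merge)→32800, (A,nl)→39200 …(+1); best=2800 via (A,hash)
  {BCD}: card=3840; try (D,hash)→2800, (B,hash)→2800, (D,merge)→4960, (B,merge)→9520, (B,nl_idx)→9840, (D,nl)→39200 …(+1); best=2800 via (D,hash)
  {ACD}: card=28800; try (A,hash)→3360, (D,hash)→5040, (A,merge)→9840, (D,merge)→33120, (A,nl)→87360, (D,nl)→288960; best=3360 via (A,hash)
  {ABCD}: card=153600; try (A,hash)→8320, (D,hash)→17280, (B,hash)→33280, (A,merge)→53680, (D,merge)→195760, (B,nl_idx)→358560 …(+4); best=8320 via (A,hash)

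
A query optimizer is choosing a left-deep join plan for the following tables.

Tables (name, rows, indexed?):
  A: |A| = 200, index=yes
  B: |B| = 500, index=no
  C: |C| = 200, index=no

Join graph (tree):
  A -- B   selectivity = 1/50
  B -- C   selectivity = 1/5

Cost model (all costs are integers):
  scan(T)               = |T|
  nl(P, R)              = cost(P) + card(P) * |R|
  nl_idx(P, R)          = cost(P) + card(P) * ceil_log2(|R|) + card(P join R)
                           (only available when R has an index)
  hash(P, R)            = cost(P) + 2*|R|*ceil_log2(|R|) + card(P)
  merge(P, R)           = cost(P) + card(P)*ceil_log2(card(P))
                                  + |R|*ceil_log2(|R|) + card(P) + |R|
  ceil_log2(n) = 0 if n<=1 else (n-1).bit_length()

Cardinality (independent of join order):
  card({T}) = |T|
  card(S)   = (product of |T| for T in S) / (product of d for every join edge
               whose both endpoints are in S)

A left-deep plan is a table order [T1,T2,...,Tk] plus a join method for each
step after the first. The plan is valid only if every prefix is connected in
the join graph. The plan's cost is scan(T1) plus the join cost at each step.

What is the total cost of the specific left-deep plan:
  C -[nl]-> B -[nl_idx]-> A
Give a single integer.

340200

step 1: scan C: cost=200, card=200
step 2: join B via nl
    card(P join B) = 200*500/(5) = 20000
    cost = 200 + 200*500 = 100200
step 3: join A via nl_idx
    card(P join A) = 20000*200/(50) = 80000
    cost = 100200 + 20000*8 + 80000 = 340200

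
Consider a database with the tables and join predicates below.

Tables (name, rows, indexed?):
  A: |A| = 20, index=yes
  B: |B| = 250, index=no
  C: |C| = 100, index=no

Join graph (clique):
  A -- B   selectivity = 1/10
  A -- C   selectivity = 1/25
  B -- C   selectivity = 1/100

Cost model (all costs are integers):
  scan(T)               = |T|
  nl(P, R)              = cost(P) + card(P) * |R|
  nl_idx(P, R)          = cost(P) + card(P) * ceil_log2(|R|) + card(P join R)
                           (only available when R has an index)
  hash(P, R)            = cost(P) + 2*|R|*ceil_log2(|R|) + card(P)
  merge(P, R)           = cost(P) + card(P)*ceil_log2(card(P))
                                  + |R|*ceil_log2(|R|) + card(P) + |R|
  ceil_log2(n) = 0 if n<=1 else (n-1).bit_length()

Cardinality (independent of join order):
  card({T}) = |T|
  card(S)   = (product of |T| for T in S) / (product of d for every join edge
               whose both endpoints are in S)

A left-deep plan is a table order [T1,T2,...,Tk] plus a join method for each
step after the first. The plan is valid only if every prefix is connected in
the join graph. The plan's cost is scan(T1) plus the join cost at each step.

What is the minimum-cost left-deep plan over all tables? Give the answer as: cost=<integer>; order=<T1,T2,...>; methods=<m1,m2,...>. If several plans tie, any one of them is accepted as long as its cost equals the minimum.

cost=2350; order=B,C,A; methods=hash,hash

Selinger DP (subsets sized 1..n):
  {A}: scan cost=20, card=20
  {B}: scan cost=250, card=250
  {C}: scan cost=100, card=100
  {AB}: card=500; try (A,hash)→700, (A,nl_idx)→2000, (B,merge)→2390, (A,merge)→2620, (B,hash)→4040, (B,nl)→5020 …(+1); best=700 via (A,hash)
  {AC}: card=80; try (A,hash)→400, (A,nl_idx)→680, (C,merge)→940, (A,merge)→1020, (C,hash)→1440, (C,nl)→2020 …(+1); best=400 via (A,hash)
  {BC}: card=250; try (C,hash)→1900, (B,merge)→3150, (C,merge)→3300, (B,hash)→4200, (B,nl)→25100, (C,nl)→25250; best=1900 via (C,hash)
  {ABC}: card=20; try (A,hash)→2350, (C,hash)→2600, (A,nl_idx)→3170, (B,merge)→3290, (A,merge)→4270, (B,hash)→4480 …(+4); best=2350 via (A,hash)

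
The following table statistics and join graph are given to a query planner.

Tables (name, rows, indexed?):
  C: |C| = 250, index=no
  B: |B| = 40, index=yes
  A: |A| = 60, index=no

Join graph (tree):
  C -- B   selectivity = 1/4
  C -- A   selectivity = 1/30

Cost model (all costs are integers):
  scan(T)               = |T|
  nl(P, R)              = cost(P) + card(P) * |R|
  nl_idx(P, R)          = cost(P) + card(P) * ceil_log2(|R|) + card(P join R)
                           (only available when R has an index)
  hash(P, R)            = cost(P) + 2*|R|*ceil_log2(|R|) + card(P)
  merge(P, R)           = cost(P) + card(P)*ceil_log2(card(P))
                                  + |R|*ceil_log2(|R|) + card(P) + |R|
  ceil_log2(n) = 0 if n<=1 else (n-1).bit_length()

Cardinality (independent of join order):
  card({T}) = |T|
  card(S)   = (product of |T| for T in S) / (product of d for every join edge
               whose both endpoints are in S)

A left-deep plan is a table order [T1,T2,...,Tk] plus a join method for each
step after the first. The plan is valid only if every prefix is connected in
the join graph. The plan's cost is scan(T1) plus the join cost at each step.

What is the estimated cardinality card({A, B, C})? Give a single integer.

5000

Tables in S: A(60), B(40), C(250)
Edges inside S: C-B(d=4), C-A(d=30)
numerator = 60 * 40 * 250 = 600000
denominator = 4 * 30 = 120
card(S) = 600000 / 120 = 5000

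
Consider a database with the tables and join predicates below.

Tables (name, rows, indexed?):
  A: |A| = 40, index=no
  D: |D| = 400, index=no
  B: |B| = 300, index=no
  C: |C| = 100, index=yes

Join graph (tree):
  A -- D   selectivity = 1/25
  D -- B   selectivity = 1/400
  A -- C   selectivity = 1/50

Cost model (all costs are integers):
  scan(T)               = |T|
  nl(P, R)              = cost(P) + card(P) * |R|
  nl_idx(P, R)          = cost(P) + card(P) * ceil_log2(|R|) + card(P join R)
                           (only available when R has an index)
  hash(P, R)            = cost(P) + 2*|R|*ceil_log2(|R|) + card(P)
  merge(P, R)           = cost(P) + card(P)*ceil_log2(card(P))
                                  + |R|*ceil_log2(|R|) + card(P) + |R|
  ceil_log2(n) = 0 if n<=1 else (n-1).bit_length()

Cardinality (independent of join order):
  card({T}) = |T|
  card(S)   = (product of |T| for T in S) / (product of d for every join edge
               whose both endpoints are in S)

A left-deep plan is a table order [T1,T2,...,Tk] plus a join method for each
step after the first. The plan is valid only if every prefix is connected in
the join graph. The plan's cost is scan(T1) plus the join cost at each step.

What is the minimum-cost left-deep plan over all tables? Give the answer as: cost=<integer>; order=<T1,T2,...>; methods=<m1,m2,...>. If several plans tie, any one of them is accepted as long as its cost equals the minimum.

cost=8860; order=D,B,A,C; methods=hash,hash,hash

Selinger DP (subsets sized 1..n):
  {A}: scan cost=40, card=40
  {D}: scan cost=400, card=400
  {B}: scan cost=300, card=300
  {C}: scan cost=100, card=100
  {AD}: card=640; try (A,hash)→1280, (D,merge)→4320, (A,merge)→4680, (D,hash)→7280, (D,nl)→16040, (A,nl)→16400; best=1280 via (A,hash)
  {AC}: card=80; try (C,nl_idx)→400, (A,hash)→680, (C,merge)→1120, (A,merge)→1180, (C,hash)→1480, (C,nl)→4040 …(+1); best=400 via (C,nl_idx)
  {BD}: card=300; try (B,hash)→6200, (D,merge)→7300, (B,merge)→7400, (D,hash)→7800, (D,nl)→120300, (B,nl)→120400; best=6200 via (B,hash)
  {ABD}: card=480; try (A,hash)→6980, (B,hash)→7320, (A,merge)→9480, (B,merge)→11320, (A,nl)→18200, (B,nl)→193280; best=6980 via (A,hash)
  {ACD}: card=1280; try (C,hash)→3320, (D,merge)→5040, (C,nl_idx)→7040, (D,hash)→7680, (C,merge)→9120, (D,nl)→32400 …(+1); best=3320 via (C,hash)
  {ABCD}: card=960; try (C,hash)→8860, (B,hash)→10000, (C,nl_idx)→11300, (C,merge)→12580, (B,merge)→21680, (C,nl)→54980 …(+1); best=8860 via (C,hash)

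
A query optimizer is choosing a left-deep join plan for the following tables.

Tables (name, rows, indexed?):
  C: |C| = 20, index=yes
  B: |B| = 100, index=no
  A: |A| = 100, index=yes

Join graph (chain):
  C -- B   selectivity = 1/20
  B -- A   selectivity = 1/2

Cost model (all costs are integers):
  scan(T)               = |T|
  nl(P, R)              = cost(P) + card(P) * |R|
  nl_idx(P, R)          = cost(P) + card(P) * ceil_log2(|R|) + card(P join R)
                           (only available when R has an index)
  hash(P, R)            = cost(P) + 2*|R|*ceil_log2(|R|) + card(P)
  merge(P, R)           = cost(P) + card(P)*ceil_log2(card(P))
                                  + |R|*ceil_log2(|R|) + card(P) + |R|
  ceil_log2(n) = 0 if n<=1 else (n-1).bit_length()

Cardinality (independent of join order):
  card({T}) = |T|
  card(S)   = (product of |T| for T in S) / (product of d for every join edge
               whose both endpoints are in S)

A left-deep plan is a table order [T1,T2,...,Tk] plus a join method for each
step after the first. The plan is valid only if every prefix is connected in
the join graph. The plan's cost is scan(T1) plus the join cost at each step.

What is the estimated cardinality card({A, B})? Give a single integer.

5000

Tables in S: A(100), B(100)
Edges inside S: B-A(d=2)
numerator = 100 * 100 = 10000
denominator = 2 = 2
card(S) = 10000 / 2 = 5000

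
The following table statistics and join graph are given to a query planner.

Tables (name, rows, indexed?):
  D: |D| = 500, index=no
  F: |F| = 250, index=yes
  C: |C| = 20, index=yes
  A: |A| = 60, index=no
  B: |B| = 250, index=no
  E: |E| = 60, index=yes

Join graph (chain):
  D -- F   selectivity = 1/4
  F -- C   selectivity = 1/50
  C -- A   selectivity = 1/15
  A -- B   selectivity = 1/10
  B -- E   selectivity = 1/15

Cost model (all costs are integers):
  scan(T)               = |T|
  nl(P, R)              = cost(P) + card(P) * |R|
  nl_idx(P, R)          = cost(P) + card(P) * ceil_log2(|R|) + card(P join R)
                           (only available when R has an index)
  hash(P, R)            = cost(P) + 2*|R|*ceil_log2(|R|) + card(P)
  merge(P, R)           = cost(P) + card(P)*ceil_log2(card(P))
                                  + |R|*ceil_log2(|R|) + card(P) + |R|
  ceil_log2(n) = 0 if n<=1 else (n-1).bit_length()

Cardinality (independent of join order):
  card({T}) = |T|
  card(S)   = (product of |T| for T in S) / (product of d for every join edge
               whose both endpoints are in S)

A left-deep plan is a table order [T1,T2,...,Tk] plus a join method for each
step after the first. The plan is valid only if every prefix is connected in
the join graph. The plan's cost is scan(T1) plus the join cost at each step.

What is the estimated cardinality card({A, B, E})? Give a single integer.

Tables in S: A(60), B(250), E(60)
Edges inside S: A-B(d=10), B-E(d=15)
numerator = 60 * 250 * 60 = 900000
denominator = 10 * 15 = 150
card(S) = 900000 / 150 = 6000

6000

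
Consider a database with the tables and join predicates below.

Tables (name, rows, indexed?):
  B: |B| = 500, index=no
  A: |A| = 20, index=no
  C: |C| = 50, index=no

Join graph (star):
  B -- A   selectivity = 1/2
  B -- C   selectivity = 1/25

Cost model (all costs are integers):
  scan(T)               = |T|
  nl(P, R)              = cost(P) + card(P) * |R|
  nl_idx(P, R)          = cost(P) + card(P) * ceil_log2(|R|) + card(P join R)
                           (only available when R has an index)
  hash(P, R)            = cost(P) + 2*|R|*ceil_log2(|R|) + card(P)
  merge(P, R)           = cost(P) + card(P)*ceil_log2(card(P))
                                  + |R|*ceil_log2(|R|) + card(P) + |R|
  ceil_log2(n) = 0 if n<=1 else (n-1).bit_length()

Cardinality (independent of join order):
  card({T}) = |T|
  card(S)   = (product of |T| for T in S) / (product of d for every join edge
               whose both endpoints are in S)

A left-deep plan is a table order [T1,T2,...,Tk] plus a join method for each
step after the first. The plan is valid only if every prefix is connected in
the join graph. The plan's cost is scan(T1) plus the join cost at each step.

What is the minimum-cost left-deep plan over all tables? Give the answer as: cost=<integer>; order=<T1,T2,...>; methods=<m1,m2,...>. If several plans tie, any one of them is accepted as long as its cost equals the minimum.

cost=2800; order=B,C,A; methods=hash,hash

Selinger DP (subsets sized 1..n):
  {B}: scan cost=500, card=500
  {A}: scan cost=20, card=20
  {C}: scan cost=50, card=50
  {AB}: card=5000; try (A,hash)→1200, (B,merge)→5140, (A,merge)→5620, (B,hash)→9040, (B,nl)→10020, (A,nl)→10500; best=1200 via (A,hash)
  {BC}: card=1000; try (C,hash)→1600, (B,merge)→5400, (C,merge)→5850, (B,hash)→9100, (B,nl)→25050, (C,nl)→25500; best=1600 via (C,hash)
  {ABC}: card=10000; try (A,hash)→2800, (C,hash)→6800, (A,merge)→12720, (A,nl)→21600, (C,merge)→71550, (C,nl)→251200; best=2800 via (A,hash)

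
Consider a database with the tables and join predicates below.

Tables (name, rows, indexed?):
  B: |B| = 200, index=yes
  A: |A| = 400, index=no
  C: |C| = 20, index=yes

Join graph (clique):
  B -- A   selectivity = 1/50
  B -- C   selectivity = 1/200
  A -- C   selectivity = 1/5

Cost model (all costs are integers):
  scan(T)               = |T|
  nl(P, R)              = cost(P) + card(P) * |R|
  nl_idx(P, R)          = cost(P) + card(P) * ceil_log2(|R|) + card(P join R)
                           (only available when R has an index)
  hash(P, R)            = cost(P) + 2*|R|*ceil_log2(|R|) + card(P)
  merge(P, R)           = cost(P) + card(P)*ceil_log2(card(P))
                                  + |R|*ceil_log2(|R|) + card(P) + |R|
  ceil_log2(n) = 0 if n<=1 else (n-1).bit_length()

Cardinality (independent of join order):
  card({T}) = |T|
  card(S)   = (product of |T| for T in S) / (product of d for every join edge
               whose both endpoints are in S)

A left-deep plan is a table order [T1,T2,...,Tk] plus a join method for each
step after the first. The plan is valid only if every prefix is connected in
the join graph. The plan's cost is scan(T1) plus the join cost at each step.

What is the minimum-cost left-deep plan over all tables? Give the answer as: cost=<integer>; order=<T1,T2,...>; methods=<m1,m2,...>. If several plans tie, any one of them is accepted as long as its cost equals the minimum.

Selinger DP (subsets sized 1..n):
  {B}: scan cost=200, card=200
  {A}: scan cost=400, card=400
  {C}: scan cost=20, card=20
  {AB}: card=1600; try (B,hash)→4000, (B,nl_idx)→5200, (A,merge)→6000, (B,merge)→6200, (A,hash)→7600, (A,nl)→80200 …(+1); best=4000 via (B,hash)
  {BC}: card=20; try (B,nl_idx)→200, (C,hash)→600, (C,nl_idx)→1220, (B,merge)→1940, (C,merge)→2120, (B,hash)→3240 …(+2); best=200 via (B,nl_idx)
  {AC}: card=1600; try (C,hash)→1000, (C,nl_idx)→4000, (A,merge)→4140, (C,merge)→4520, (A,hash)→7240, (A,nl)→8020 …(+1); best=1000 via (C,hash)
  {ABC}: card=32; try (A,merge)→4320, (C,hash)→5800, (B,hash)→5800, (A,hash)→7420, (A,nl)→8200, (C,nl_idx)→12032 …(+5); best=4320 via (A,merge)

cost=4320; order=C,B,A; methods=nl_idx,merge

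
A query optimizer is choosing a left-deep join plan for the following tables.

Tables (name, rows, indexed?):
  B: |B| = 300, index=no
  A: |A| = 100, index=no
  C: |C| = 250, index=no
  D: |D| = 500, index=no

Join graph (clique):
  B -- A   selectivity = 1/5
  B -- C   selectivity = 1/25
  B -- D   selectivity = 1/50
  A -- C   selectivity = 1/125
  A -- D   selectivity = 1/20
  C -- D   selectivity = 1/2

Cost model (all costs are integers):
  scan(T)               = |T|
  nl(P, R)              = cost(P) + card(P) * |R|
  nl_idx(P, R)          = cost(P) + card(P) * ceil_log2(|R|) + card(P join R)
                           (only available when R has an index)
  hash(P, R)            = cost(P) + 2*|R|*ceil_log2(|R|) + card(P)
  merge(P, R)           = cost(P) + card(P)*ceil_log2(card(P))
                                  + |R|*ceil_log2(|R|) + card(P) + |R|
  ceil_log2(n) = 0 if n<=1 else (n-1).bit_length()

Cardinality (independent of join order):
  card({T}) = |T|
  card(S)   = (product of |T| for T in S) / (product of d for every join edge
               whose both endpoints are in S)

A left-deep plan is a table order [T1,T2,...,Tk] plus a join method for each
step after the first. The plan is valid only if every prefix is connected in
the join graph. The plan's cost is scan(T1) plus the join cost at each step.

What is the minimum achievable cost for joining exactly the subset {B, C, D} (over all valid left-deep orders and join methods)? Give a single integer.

Selinger DP over subsets of {B,C,D}:
  {B}: scan cost=300, card=300
  {C}: scan cost=250, card=250
  {D}: scan cost=500, card=500
  {BC}: card=3000; try (C,hash)→4600, (B,merge)→5500, (C,merge)→5550, (B,hash)→5900, (B,nl)→75250, (C,nl)→75300; best=4600 via (C,hash)
  {BD}: card=3000; try (B,hash)→6400, (D,merge)→8300, (B,merge)→8500, (D,hash)→9600, (D,nl)→150300, (B,nl)→150500; best=6400 via (B,hash)
  {CD}: card=62500; try (C,hash)→5000, (D,merge)→7500, (C,merge)→7750, (D,hash)→9500, (D,nl)→125250, (C,nl)→125500; best=5000 via (C,hash)
  {BCD}: card=15000; try (C,hash)→13400, (D,hash)→16600, (C,merge)→47650, (D,merge)→48600, (B,hash)→72900, (C,nl)→756400 …(+3); best=13400 via (C,hash)

13400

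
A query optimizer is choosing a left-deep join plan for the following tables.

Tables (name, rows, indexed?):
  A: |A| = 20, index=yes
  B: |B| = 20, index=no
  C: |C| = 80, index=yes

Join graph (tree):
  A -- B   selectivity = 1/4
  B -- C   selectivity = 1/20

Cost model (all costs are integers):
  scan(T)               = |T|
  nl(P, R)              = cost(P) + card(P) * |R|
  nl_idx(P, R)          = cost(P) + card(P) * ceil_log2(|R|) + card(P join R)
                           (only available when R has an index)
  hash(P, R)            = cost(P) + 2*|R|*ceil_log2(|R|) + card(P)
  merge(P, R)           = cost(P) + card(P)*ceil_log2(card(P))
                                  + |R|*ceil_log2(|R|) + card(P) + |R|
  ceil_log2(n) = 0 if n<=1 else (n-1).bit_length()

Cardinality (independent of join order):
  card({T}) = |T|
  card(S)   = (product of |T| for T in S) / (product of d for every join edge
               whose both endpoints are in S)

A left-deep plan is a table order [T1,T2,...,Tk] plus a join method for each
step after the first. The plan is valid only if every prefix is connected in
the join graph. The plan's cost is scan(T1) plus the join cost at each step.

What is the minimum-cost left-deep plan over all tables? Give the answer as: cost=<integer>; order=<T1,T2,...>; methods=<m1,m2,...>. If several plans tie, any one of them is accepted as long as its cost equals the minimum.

Selinger DP (subsets sized 1..n):
  {A}: scan cost=20, card=20
  {B}: scan cost=20, card=20
  {C}: scan cost=80, card=80
  {AB}: card=100; try (A,nl_idx)→220, (B,hash)→240, (A,hash)→240, (B,merge)→260, (A,merge)→260, (B,nl)→420 …(+1); best=220 via (A,nl_idx)
  {BC}: card=80; try (C,nl_idx)→240, (B,hash)→360, (C,merge)→780, (B,merge)→840, (C,hash)→1160, (C,nl)→1620 …(+1); best=240 via (C,nl_idx)
  {ABC}: card=400; try (A,hash)→520, (A,merge)→1000, (A,nl_idx)→1040, (C,nl_idx)→1320, (C,hash)→1440, (C,merge)→1660 …(+2); best=520 via (A,hash)

cost=520; order=B,C,A; methods=nl_idx,hash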